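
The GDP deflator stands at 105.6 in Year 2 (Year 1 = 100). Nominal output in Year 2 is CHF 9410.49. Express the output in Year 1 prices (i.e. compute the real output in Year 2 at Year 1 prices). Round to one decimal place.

8911.4

Real = Nominal ÷ (Index/100) = 9410.49 ÷ (105.6/100)
     = 9410.49 ÷ 1.056 = 8911.4489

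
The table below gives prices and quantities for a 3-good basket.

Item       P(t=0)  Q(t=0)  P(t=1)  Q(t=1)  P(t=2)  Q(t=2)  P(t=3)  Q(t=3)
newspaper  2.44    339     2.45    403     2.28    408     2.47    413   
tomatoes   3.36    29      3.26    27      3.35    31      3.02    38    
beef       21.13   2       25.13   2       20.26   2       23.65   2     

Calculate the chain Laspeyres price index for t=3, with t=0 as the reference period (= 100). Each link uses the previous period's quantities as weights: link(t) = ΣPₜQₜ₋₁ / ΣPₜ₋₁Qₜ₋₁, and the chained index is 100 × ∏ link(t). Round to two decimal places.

100.57

Link t=0→t=1:
ΣP(t=1)Q(t=0) = 2.45×339 + 3.26×29 + 25.13×2 = 830.55 + 94.54 + 50.26 = 975.35
ΣP(t=0)Q(t=0) = 2.44×339 + 3.36×29 + 21.13×2 = 827.16 + 97.44 + 42.26 = 966.86
link = 975.35/966.86 = 1.008781
Link t=1→t=2:
ΣP(t=2)Q(t=1) = 2.28×403 + 3.35×27 + 20.26×2 = 918.84 + 90.45 + 40.52 = 1049.81
ΣP(t=1)Q(t=1) = 2.45×403 + 3.26×27 + 25.13×2 = 987.35 + 88.02 + 50.26 = 1125.63
link = 1049.81/1125.63 = 0.932642
Link t=2→t=3:
ΣP(t=3)Q(t=2) = 2.47×408 + 3.02×31 + 23.65×2 = 1007.76 + 93.62 + 47.3 = 1148.68
ΣP(t=2)Q(t=2) = 2.28×408 + 3.35×31 + 20.26×2 = 930.24 + 103.85 + 40.52 = 1074.61
link = 1148.68/1074.61 = 1.068927
Chained index = 100 × 1.008781 × 0.932642 × 1.068927 = 100.5681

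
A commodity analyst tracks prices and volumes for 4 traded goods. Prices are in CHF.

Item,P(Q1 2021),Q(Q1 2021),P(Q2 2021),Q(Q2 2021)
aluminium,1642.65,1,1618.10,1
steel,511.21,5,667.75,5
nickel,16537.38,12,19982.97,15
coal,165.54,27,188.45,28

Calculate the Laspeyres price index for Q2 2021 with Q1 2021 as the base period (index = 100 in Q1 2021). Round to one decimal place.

120.6

Laspeyres price index uses base-period quantities as weights.
ΣP(Q2 2021)·Q(Q1 2021) = 1618.10×1 + 667.75×5 + 19982.97×12 + 188.45×27 = 1618.1 + 3338.75 + 239795.64 + 5088.15 = 249840.64
ΣP(Q1 2021)·Q(Q1 2021) = 1642.65×1 + 511.21×5 + 16537.38×12 + 165.54×27 = 1642.65 + 2556.05 + 198448.56 + 4469.58 = 207116.84
Index = 249840.64 / 207116.84 × 100 = 120.6279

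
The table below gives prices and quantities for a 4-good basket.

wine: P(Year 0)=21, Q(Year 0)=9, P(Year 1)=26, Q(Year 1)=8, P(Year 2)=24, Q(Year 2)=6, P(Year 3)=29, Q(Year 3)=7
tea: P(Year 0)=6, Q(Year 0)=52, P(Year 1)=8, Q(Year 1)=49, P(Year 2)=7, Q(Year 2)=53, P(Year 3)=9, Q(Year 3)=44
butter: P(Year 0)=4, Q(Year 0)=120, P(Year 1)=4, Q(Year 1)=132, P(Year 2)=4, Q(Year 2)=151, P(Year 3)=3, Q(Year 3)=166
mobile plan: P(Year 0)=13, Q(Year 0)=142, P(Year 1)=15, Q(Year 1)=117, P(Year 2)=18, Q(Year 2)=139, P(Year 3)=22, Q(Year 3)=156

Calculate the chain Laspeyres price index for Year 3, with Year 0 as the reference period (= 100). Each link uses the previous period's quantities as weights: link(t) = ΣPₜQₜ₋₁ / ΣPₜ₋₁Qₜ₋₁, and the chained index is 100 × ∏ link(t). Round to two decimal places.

Link Year 0→Year 1:
ΣP(Year 1)Q(Year 0) = 26×9 + 8×52 + 4×120 + 15×142 = 234 + 416 + 480 + 2130 = 3260
ΣP(Year 0)Q(Year 0) = 21×9 + 6×52 + 4×120 + 13×142 = 189 + 312 + 480 + 1846 = 2827
link = 3260/2827 = 1.153166
Link Year 1→Year 2:
ΣP(Year 2)Q(Year 1) = 24×8 + 7×49 + 4×132 + 18×117 = 192 + 343 + 528 + 2106 = 3169
ΣP(Year 1)Q(Year 1) = 26×8 + 8×49 + 4×132 + 15×117 = 208 + 392 + 528 + 1755 = 2883
link = 3169/2883 = 1.099202
Link Year 2→Year 3:
ΣP(Year 3)Q(Year 2) = 29×6 + 9×53 + 3×151 + 22×139 = 174 + 477 + 453 + 3058 = 4162
ΣP(Year 2)Q(Year 2) = 24×6 + 7×53 + 4×151 + 18×139 = 144 + 371 + 604 + 2502 = 3621
link = 4162/3621 = 1.149406
Chained index = 100 × 1.153166 × 1.099202 × 1.149406 = 145.6944

145.69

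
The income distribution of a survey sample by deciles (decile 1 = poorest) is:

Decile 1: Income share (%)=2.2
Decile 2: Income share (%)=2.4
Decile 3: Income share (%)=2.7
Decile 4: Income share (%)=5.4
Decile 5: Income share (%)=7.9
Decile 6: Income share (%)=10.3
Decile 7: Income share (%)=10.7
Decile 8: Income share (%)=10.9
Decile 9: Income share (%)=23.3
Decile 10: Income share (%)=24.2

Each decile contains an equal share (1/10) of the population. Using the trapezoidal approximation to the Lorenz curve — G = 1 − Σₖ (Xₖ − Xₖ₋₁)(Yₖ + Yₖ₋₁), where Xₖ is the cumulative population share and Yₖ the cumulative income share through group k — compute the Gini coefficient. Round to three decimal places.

Cumulative income shares Yₖ: 0.0220, 0.0460, 0.0730, 0.1270, 0.2060, 0.3090, 0.4160, 0.5250, 0.7580, 1.0000
Σ (Xₖ−Xₖ₋₁)(Yₖ+Yₖ₋₁) = (1/10)(0.0220+0.0000) + (1/10)(0.0460+0.0220) + (1/10)(0.0730+0.0460) + (1/10)(0.1270+0.0730) + (1/10)(0.2060+0.1270) + (1/10)(0.3090+0.2060) + (1/10)(0.4160+0.3090) + (1/10)(0.5250+0.4160) + (1/10)(0.7580+0.5250) + (1/10)(1.0000+0.7580)
  = 0.0022 + 0.0068 + 0.0119 + 0.0200 + 0.0333 + 0.0515 + 0.0725 + 0.0941 + 0.1283 + 0.1758 = 0.5964
G = 1 − 0.5964 = 0.4036

0.404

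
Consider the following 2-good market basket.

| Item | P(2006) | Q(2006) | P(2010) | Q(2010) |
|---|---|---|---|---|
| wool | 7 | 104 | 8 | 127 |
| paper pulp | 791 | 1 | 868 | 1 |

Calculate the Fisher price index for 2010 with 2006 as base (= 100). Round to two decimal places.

112.03

Laspeyres component (base-period weights):
ΣP(2010)Q(2006) = 8×104 + 868×1 = 832 + 868 = 1700
ΣP(2006)Q(2006) = 7×104 + 791×1 = 728 + 791 = 1519
L = 1700 / 1519 × 100 = 111.9157
Paasche component (current-period weights):
ΣP(2010)Q(2010) = 8×127 + 868×1 = 1016 + 868 = 1884
ΣP(2006)Q(2010) = 7×127 + 791×1 = 889 + 791 = 1680
P = 1884 / 1680 × 100 = 112.1429
Fisher = √(L × P) = √(111.9157 × 112.1429) = 112.0292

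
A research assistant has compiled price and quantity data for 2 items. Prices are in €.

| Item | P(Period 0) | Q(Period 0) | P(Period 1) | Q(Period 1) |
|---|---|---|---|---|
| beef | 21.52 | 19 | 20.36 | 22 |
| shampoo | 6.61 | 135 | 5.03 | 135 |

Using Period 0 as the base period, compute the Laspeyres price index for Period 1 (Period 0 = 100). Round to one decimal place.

81.9

Laspeyres price index uses base-period quantities as weights.
ΣP(Period 1)·Q(Period 0) = 20.36×19 + 5.03×135 = 386.84 + 679.05 = 1065.89
ΣP(Period 0)·Q(Period 0) = 21.52×19 + 6.61×135 = 408.88 + 892.35 = 1301.23
Index = 1065.89 / 1301.23 × 100 = 81.9140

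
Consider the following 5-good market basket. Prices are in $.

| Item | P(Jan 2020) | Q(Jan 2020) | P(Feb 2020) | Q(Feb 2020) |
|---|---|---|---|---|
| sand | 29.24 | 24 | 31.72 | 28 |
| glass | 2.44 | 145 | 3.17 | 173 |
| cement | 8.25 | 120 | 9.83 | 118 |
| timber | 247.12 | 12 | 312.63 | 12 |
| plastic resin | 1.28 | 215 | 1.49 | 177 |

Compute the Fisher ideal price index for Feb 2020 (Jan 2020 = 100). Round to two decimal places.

122.37

Laspeyres component (base-period weights):
ΣP(Feb 2020)Q(Jan 2020) = 31.72×24 + 3.17×145 + 9.83×120 + 312.63×12 + 1.49×215 = 761.28 + 459.65 + 1179.6 + 3751.56 + 320.35 = 6472.44
ΣP(Jan 2020)Q(Jan 2020) = 29.24×24 + 2.44×145 + 8.25×120 + 247.12×12 + 1.28×215 = 701.76 + 353.8 + 990 + 2965.44 + 275.2 = 5286.2
L = 6472.44 / 5286.2 × 100 = 122.4403
Paasche component (current-period weights):
ΣP(Feb 2020)Q(Feb 2020) = 31.72×28 + 3.17×173 + 9.83×118 + 312.63×12 + 1.49×177 = 888.16 + 548.41 + 1159.94 + 3751.56 + 263.73 = 6611.8
ΣP(Jan 2020)Q(Feb 2020) = 29.24×28 + 2.44×173 + 8.25×118 + 247.12×12 + 1.28×177 = 818.72 + 422.12 + 973.5 + 2965.44 + 226.56 = 5406.34
P = 6611.8 / 5406.34 × 100 = 122.2972
Fisher = √(L × P) = √(122.4403 × 122.2972) = 122.3687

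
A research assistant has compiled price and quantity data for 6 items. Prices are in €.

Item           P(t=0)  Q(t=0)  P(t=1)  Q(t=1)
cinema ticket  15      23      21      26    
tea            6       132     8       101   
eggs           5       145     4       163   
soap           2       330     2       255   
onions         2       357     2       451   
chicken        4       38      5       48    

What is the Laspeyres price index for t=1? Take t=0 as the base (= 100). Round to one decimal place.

108.7

Laspeyres price index uses base-period quantities as weights.
ΣP(t=1)·Q(t=0) = 21×23 + 8×132 + 4×145 + 2×330 + 2×357 + 5×38 = 483 + 1056 + 580 + 660 + 714 + 190 = 3683
ΣP(t=0)·Q(t=0) = 15×23 + 6×132 + 5×145 + 2×330 + 2×357 + 4×38 = 345 + 792 + 725 + 660 + 714 + 152 = 3388
Index = 3683 / 3388 × 100 = 108.7072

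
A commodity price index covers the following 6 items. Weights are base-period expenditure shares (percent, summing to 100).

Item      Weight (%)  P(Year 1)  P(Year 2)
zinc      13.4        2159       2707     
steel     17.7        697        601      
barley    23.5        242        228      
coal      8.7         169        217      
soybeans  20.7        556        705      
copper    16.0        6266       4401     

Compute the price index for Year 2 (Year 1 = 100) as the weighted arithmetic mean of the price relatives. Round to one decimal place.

zinc: 13.4 × (2707/2159) = 13.4 × 1.253821 = 16.8012
steel: 17.7 × (601/697) = 17.7 × 0.862267 = 15.2621
barley: 23.5 × (228/242) = 23.5 × 0.942149 = 22.1405
coal: 8.7 × (217/169) = 8.7 × 1.284024 = 11.1710
soybeans: 20.7 × (705/556) = 20.7 × 1.267986 = 26.2473
copper: 16.0 × (4401/6266) = 16.0 × 0.702362 = 11.2378
Index = Σ wᵢ·(p₁ᵢ/p₀ᵢ) = 16.8012 + 15.2621 + 22.1405 + 11.1710 + 26.2473 + 11.2378 = 102.8599

102.9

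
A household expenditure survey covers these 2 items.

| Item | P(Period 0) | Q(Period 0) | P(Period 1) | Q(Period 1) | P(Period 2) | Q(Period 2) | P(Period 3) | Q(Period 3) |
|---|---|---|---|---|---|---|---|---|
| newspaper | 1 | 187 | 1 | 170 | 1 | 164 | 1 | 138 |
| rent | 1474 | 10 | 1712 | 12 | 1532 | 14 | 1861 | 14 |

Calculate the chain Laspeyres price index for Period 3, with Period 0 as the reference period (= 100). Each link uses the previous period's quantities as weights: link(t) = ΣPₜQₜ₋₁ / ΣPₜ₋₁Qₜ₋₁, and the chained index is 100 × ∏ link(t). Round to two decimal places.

Link Period 0→Period 1:
ΣP(Period 1)Q(Period 0) = 1×187 + 1712×10 = 187 + 17120 = 17307
ΣP(Period 0)Q(Period 0) = 1×187 + 1474×10 = 187 + 14740 = 14927
link = 17307/14927 = 1.159443
Link Period 1→Period 2:
ΣP(Period 2)Q(Period 1) = 1×170 + 1532×12 = 170 + 18384 = 18554
ΣP(Period 1)Q(Period 1) = 1×170 + 1712×12 = 170 + 20544 = 20714
link = 18554/20714 = 0.895723
Link Period 2→Period 3:
ΣP(Period 3)Q(Period 2) = 1×164 + 1861×14 = 164 + 26054 = 26218
ΣP(Period 2)Q(Period 2) = 1×164 + 1532×14 = 164 + 21448 = 21612
link = 26218/21612 = 1.213122
Chained index = 100 × 1.159443 × 0.895723 × 1.213122 = 125.9875

125.99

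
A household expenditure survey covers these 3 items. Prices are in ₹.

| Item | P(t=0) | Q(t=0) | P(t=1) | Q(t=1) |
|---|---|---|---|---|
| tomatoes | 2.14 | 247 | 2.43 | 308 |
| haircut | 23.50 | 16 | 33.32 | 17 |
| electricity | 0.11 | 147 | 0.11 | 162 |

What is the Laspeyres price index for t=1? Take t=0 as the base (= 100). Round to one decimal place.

124.8

Laspeyres price index uses base-period quantities as weights.
ΣP(t=1)·Q(t=0) = 2.43×247 + 33.32×16 + 0.11×147 = 600.21 + 533.12 + 16.17 = 1149.5
ΣP(t=0)·Q(t=0) = 2.14×247 + 23.50×16 + 0.11×147 = 528.58 + 376 + 16.17 = 920.75
Index = 1149.5 / 920.75 × 100 = 124.8439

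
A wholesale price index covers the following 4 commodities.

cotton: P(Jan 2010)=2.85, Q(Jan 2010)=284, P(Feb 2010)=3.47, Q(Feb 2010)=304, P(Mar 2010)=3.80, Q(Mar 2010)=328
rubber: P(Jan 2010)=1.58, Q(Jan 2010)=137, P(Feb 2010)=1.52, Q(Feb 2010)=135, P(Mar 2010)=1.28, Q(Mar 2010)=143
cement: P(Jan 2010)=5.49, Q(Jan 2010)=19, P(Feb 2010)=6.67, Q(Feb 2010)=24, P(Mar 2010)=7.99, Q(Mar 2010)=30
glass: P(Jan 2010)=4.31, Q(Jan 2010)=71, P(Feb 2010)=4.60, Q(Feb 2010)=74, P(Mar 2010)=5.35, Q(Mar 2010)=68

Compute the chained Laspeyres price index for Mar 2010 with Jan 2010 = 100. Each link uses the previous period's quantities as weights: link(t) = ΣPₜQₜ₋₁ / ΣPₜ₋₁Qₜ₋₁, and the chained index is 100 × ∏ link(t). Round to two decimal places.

124.79

Link Jan 2010→Feb 2010:
ΣP(Feb 2010)Q(Jan 2010) = 3.47×284 + 1.52×137 + 6.67×19 + 4.60×71 = 985.48 + 208.24 + 126.73 + 326.6 = 1647.05
ΣP(Jan 2010)Q(Jan 2010) = 2.85×284 + 1.58×137 + 5.49×19 + 4.31×71 = 809.4 + 216.46 + 104.31 + 306.01 = 1436.18
link = 1647.05/1436.18 = 1.146827
Link Feb 2010→Mar 2010:
ΣP(Mar 2010)Q(Feb 2010) = 3.80×304 + 1.28×135 + 7.99×24 + 5.35×74 = 1155.2 + 172.8 + 191.76 + 395.9 = 1915.66
ΣP(Feb 2010)Q(Feb 2010) = 3.47×304 + 1.52×135 + 6.67×24 + 4.60×74 = 1054.88 + 205.2 + 160.08 + 340.4 = 1760.56
link = 1915.66/1760.56 = 1.088097
Chained index = 100 × 1.146827 × 1.088097 = 124.7859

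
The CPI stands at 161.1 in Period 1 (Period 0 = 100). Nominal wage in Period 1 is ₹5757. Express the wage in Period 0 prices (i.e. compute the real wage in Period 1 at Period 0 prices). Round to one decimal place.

Real = Nominal ÷ (Index/100) = 5757 ÷ (161.1/100)
     = 5757 ÷ 1.611 = 3573.5568

3573.6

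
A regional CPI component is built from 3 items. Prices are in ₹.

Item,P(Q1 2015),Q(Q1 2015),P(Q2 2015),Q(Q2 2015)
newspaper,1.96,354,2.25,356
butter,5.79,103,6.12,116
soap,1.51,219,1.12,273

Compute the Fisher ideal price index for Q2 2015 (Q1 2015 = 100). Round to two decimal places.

Laspeyres component (base-period weights):
ΣP(Q2 2015)Q(Q1 2015) = 2.25×354 + 6.12×103 + 1.12×219 = 796.5 + 630.36 + 245.28 = 1672.14
ΣP(Q1 2015)Q(Q1 2015) = 1.96×354 + 5.79×103 + 1.51×219 = 693.84 + 596.37 + 330.69 = 1620.9
L = 1672.14 / 1620.9 × 100 = 103.1612
Paasche component (current-period weights):
ΣP(Q2 2015)Q(Q2 2015) = 2.25×356 + 6.12×116 + 1.12×273 = 801 + 709.92 + 305.76 = 1816.68
ΣP(Q1 2015)Q(Q2 2015) = 1.96×356 + 5.79×116 + 1.51×273 = 697.76 + 671.64 + 412.23 = 1781.63
P = 1816.68 / 1781.63 × 100 = 101.9673
Fisher = √(L × P) = √(103.1612 × 101.9673) = 102.5625

102.56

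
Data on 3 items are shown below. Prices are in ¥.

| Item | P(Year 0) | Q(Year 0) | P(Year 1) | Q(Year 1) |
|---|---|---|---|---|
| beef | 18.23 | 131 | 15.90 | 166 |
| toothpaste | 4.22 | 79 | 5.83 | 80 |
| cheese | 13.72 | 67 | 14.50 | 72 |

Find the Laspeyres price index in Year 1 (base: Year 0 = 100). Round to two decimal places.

96.55

Laspeyres price index uses base-period quantities as weights.
ΣP(Year 1)·Q(Year 0) = 15.90×131 + 5.83×79 + 14.50×67 = 2082.9 + 460.57 + 971.5 = 3514.97
ΣP(Year 0)·Q(Year 0) = 18.23×131 + 4.22×79 + 13.72×67 = 2388.13 + 333.38 + 919.24 = 3640.75
Index = 3514.97 / 3640.75 × 100 = 96.5452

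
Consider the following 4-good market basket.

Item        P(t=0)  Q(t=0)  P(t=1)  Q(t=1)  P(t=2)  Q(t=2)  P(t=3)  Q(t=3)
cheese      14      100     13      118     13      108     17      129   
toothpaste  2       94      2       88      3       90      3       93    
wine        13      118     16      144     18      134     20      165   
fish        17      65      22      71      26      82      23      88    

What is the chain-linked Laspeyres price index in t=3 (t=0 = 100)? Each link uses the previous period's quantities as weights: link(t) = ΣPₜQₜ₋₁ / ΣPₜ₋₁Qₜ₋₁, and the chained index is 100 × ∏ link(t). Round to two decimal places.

136.44

Link t=0→t=1:
ΣP(t=1)Q(t=0) = 13×100 + 2×94 + 16×118 + 22×65 = 1300 + 188 + 1888 + 1430 = 4806
ΣP(t=0)Q(t=0) = 14×100 + 2×94 + 13×118 + 17×65 = 1400 + 188 + 1534 + 1105 = 4227
link = 4806/4227 = 1.136977
Link t=1→t=2:
ΣP(t=2)Q(t=1) = 13×118 + 3×88 + 18×144 + 26×71 = 1534 + 264 + 2592 + 1846 = 6236
ΣP(t=1)Q(t=1) = 13×118 + 2×88 + 16×144 + 22×71 = 1534 + 176 + 2304 + 1562 = 5576
link = 6236/5576 = 1.118364
Link t=2→t=3:
ΣP(t=3)Q(t=2) = 17×108 + 3×90 + 20×134 + 23×82 = 1836 + 270 + 2680 + 1886 = 6672
ΣP(t=2)Q(t=2) = 13×108 + 3×90 + 18×134 + 26×82 = 1404 + 270 + 2412 + 2132 = 6218
link = 6672/6218 = 1.073014
Chained index = 100 × 1.136977 × 1.118364 × 1.073014 = 136.4395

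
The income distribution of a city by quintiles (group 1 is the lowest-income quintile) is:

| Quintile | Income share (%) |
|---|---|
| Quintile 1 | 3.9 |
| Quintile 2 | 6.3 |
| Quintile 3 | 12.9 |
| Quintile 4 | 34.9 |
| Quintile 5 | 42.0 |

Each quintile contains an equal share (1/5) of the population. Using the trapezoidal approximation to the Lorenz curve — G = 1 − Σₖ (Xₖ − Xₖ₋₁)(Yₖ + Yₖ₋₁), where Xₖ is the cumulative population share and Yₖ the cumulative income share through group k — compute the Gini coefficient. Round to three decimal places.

0.419

Cumulative income shares Yₖ: 0.0390, 0.1020, 0.2310, 0.5800, 1.0000
Σ (Xₖ−Xₖ₋₁)(Yₖ+Yₖ₋₁) = (1/5)(0.0390+0.0000) + (1/5)(0.1020+0.0390) + (1/5)(0.2310+0.1020) + (1/5)(0.5800+0.2310) + (1/5)(1.0000+0.5800)
  = 0.0078 + 0.0282 + 0.0666 + 0.1622 + 0.3160 = 0.5808
G = 1 − 0.5808 = 0.4192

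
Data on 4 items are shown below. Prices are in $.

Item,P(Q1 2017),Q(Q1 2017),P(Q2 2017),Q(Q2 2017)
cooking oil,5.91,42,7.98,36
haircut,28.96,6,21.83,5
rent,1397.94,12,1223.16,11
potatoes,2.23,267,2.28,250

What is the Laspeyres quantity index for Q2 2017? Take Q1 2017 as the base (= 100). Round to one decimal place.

Laspeyres quantity index uses base-period prices as weights.
ΣP(Q1 2017)·Q(Q2 2017) = 5.91×36 + 28.96×5 + 1397.94×11 + 2.23×250 = 212.76 + 144.8 + 15377.34 + 557.5 = 16292.4
ΣP(Q1 2017)·Q(Q1 2017) = 5.91×42 + 28.96×6 + 1397.94×12 + 2.23×267 = 248.22 + 173.76 + 16775.28 + 595.41 = 17792.67
Index = 16292.4 / 17792.67 × 100 = 91.5680

91.6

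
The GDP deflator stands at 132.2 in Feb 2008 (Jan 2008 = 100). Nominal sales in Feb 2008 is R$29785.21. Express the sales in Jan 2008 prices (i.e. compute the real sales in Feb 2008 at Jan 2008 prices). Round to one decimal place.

22530.4

Real = Nominal ÷ (Index/100) = 29785.21 ÷ (132.2/100)
     = 29785.21 ÷ 1.322 = 22530.4160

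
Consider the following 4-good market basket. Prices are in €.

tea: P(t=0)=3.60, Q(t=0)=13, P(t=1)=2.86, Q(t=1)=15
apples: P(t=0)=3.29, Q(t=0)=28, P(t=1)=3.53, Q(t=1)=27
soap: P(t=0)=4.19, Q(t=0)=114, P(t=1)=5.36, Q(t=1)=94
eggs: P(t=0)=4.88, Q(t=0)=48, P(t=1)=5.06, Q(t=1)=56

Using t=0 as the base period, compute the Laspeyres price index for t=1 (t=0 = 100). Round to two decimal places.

116.35

Laspeyres price index uses base-period quantities as weights.
ΣP(t=1)·Q(t=0) = 2.86×13 + 3.53×28 + 5.36×114 + 5.06×48 = 37.18 + 98.84 + 611.04 + 242.88 = 989.94
ΣP(t=0)·Q(t=0) = 3.60×13 + 3.29×28 + 4.19×114 + 4.88×48 = 46.8 + 92.12 + 477.66 + 234.24 = 850.82
Index = 989.94 / 850.82 × 100 = 116.3513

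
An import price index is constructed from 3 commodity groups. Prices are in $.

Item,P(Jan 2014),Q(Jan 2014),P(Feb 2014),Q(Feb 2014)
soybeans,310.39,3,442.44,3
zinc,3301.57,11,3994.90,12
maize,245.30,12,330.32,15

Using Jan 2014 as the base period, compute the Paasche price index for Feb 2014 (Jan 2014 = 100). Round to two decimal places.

Paasche price index uses current-period quantities as weights.
ΣP(Feb 2014)·Q(Feb 2014) = 442.44×3 + 3994.90×12 + 330.32×15 = 1327.32 + 47938.8 + 4954.8 = 54220.92
ΣP(Jan 2014)·Q(Feb 2014) = 310.39×3 + 3301.57×12 + 245.30×15 = 931.17 + 39618.84 + 3679.5 = 44229.51
Index = 54220.92 / 44229.51 × 100 = 122.5899

122.59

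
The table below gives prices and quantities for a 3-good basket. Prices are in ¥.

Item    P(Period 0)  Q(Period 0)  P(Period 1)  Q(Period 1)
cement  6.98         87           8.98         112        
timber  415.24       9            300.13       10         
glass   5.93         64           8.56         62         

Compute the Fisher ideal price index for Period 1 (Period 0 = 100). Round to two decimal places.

85.45

Laspeyres component (base-period weights):
ΣP(Period 1)Q(Period 0) = 8.98×87 + 300.13×9 + 8.56×64 = 781.26 + 2701.17 + 547.84 = 4030.27
ΣP(Period 0)Q(Period 0) = 6.98×87 + 415.24×9 + 5.93×64 = 607.26 + 3737.16 + 379.52 = 4723.94
L = 4030.27 / 4723.94 × 100 = 85.3159
Paasche component (current-period weights):
ΣP(Period 1)Q(Period 1) = 8.98×112 + 300.13×10 + 8.56×62 = 1005.76 + 3001.3 + 530.72 = 4537.78
ΣP(Period 0)Q(Period 1) = 6.98×112 + 415.24×10 + 5.93×62 = 781.76 + 4152.4 + 367.66 = 5301.82
P = 4537.78 / 5301.82 × 100 = 85.5891
Fisher = √(L × P) = √(85.3159 × 85.5891) = 85.4524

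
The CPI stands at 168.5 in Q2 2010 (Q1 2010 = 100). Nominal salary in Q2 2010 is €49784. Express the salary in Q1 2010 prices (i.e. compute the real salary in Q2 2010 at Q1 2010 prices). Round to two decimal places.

29545.40

Real = Nominal ÷ (Index/100) = 49784 ÷ (168.5/100)
     = 49784 ÷ 1.685 = 29545.4006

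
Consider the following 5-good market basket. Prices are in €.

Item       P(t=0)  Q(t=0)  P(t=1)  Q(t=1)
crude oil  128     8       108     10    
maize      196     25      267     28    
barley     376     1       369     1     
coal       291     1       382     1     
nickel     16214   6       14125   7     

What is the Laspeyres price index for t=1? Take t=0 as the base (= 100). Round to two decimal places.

Laspeyres price index uses base-period quantities as weights.
ΣP(t=1)·Q(t=0) = 108×8 + 267×25 + 369×1 + 382×1 + 14125×6 = 864 + 6675 + 369 + 382 + 84750 = 93040
ΣP(t=0)·Q(t=0) = 128×8 + 196×25 + 376×1 + 291×1 + 16214×6 = 1024 + 4900 + 376 + 291 + 97284 = 103875
Index = 93040 / 103875 × 100 = 89.5692

89.57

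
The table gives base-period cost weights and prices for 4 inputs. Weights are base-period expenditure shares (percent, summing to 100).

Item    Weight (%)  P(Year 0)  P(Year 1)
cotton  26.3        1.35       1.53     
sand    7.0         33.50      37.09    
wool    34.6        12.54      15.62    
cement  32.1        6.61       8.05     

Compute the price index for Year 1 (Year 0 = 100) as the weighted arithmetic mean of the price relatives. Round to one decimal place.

119.7

cotton: 26.3 × (1.53/1.35) = 26.3 × 1.133333 = 29.8067
sand: 7.0 × (37.09/33.50) = 7.0 × 1.107164 = 7.7501
wool: 34.6 × (15.62/12.54) = 34.6 × 1.245614 = 43.0982
cement: 32.1 × (8.05/6.61) = 32.1 × 1.217852 = 39.0930
Index = Σ wᵢ·(p₁ᵢ/p₀ᵢ) = 29.8067 + 7.7501 + 43.0982 + 39.0930 = 119.7481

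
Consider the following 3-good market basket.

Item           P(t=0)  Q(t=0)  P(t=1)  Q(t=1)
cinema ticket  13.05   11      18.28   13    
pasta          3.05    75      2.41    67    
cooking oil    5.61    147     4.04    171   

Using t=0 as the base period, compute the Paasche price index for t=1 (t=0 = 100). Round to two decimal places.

81.75

Paasche price index uses current-period quantities as weights.
ΣP(t=1)·Q(t=1) = 18.28×13 + 2.41×67 + 4.04×171 = 237.64 + 161.47 + 690.84 = 1089.95
ΣP(t=0)·Q(t=1) = 13.05×13 + 3.05×67 + 5.61×171 = 169.65 + 204.35 + 959.31 = 1333.31
Index = 1089.95 / 1333.31 × 100 = 81.7477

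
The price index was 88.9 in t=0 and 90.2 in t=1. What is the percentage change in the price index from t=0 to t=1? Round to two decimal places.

1.46%

Change = (90.2 − 88.9) / 88.9 × 100
       = 1.3 / 88.9 × 100 = 1.4623%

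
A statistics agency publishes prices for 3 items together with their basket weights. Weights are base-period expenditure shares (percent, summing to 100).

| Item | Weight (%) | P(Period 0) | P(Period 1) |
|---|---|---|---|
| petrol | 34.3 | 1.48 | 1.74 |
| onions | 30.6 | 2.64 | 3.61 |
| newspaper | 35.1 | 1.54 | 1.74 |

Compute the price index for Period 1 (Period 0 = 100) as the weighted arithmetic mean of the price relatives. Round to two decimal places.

121.83

petrol: 34.3 × (1.74/1.48) = 34.3 × 1.175676 = 40.3257
onions: 30.6 × (3.61/2.64) = 30.6 × 1.367424 = 41.8432
newspaper: 35.1 × (1.74/1.54) = 35.1 × 1.129870 = 39.6584
Index = Σ wᵢ·(p₁ᵢ/p₀ᵢ) = 40.3257 + 41.8432 + 39.6584 = 121.8273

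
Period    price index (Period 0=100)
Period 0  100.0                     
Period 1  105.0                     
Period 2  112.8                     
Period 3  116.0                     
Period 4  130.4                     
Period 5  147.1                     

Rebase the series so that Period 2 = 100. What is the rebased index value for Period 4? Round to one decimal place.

115.6

Rebased(Period 4) = 130.4 / 112.8 × 100 = 115.6028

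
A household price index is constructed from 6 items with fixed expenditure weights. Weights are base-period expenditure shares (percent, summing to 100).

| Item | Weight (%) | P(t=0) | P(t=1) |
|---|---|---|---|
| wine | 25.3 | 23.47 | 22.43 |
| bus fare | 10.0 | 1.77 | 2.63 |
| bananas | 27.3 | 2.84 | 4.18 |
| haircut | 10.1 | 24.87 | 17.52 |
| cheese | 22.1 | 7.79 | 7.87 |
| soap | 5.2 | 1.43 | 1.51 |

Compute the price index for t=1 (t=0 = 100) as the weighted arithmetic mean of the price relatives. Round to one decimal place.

wine: 25.3 × (22.43/23.47) = 25.3 × 0.955688 = 24.1789
bus fare: 10.0 × (2.63/1.77) = 10.0 × 1.485876 = 14.8588
bananas: 27.3 × (4.18/2.84) = 27.3 × 1.471831 = 40.1810
haircut: 10.1 × (17.52/24.87) = 10.1 × 0.704463 = 7.1151
cheese: 22.1 × (7.87/7.79) = 22.1 × 1.010270 = 22.3270
soap: 5.2 × (1.51/1.43) = 5.2 × 1.055944 = 5.4909
Index = Σ wᵢ·(p₁ᵢ/p₀ᵢ) = 24.1789 + 14.8588 + 40.1810 + 7.1151 + 22.3270 + 5.4909 = 114.1516

114.2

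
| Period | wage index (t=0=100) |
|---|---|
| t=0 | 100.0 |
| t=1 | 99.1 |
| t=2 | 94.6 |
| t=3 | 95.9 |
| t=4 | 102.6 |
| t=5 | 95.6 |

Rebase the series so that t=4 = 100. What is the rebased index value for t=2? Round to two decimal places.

Rebased(t=2) = 94.6 / 102.6 × 100 = 92.2027

92.20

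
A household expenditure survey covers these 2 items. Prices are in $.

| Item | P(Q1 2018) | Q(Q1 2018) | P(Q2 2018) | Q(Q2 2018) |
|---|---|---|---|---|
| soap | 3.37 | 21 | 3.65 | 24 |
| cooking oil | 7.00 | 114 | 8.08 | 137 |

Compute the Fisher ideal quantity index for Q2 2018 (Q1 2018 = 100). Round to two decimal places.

119.71

Laspeyres component (base-period weights):
ΣP(Q1 2018)Q(Q2 2018) = 3.37×24 + 7.00×137 = 80.88 + 959 = 1039.88
ΣP(Q1 2018)Q(Q1 2018) = 3.37×21 + 7.00×114 = 70.77 + 798 = 868.77
L = 1039.88 / 868.77 × 100 = 119.6957
Paasche component (current-period weights):
ΣP(Q2 2018)Q(Q2 2018) = 3.65×24 + 8.08×137 = 87.6 + 1106.96 = 1194.56
ΣP(Q2 2018)Q(Q1 2018) = 3.65×21 + 8.08×114 = 76.65 + 921.12 = 997.77
P = 1194.56 / 997.77 × 100 = 119.7230
Fisher = √(L × P) = √(119.6957 × 119.7230) = 119.7093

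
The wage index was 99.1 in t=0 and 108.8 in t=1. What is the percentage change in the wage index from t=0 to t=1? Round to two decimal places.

9.79%

Change = (108.8 − 99.1) / 99.1 × 100
       = 9.7 / 99.1 × 100 = 9.7881%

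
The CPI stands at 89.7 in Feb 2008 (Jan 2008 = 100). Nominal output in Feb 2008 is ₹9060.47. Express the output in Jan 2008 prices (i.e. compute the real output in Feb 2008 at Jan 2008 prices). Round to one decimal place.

10100.9

Real = Nominal ÷ (Index/100) = 9060.47 ÷ (89.7/100)
     = 9060.47 ÷ 0.897 = 10100.8584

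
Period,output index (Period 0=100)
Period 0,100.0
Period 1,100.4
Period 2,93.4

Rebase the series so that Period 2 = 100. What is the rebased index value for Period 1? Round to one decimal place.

107.5

Rebased(Period 1) = 100.4 / 93.4 × 100 = 107.4946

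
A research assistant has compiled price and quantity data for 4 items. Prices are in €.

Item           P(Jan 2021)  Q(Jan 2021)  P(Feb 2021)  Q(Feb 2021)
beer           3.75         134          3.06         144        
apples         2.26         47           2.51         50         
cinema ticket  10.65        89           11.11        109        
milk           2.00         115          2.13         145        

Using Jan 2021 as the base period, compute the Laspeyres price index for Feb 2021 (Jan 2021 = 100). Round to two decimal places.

Laspeyres price index uses base-period quantities as weights.
ΣP(Feb 2021)·Q(Jan 2021) = 3.06×134 + 2.51×47 + 11.11×89 + 2.13×115 = 410.04 + 117.97 + 988.79 + 244.95 = 1761.75
ΣP(Jan 2021)·Q(Jan 2021) = 3.75×134 + 2.26×47 + 10.65×89 + 2.00×115 = 502.5 + 106.22 + 947.85 + 230 = 1786.57
Index = 1761.75 / 1786.57 × 100 = 98.6107

98.61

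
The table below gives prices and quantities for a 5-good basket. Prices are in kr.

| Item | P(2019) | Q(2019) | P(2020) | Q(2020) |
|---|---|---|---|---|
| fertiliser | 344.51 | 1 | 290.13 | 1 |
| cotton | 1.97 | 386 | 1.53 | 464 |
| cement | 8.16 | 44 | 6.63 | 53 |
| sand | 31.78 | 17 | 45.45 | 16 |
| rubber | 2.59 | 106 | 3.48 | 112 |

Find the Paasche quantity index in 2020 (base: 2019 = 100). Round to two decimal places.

Paasche quantity index uses current-period prices as weights.
ΣP(2020)·Q(2020) = 290.13×1 + 1.53×464 + 6.63×53 + 45.45×16 + 3.48×112 = 290.13 + 709.92 + 351.39 + 727.2 + 389.76 = 2468.4
ΣP(2020)·Q(2019) = 290.13×1 + 1.53×386 + 6.63×44 + 45.45×17 + 3.48×106 = 290.13 + 590.58 + 291.72 + 772.65 + 368.88 = 2313.96
Index = 2468.4 / 2313.96 × 100 = 106.6743

106.67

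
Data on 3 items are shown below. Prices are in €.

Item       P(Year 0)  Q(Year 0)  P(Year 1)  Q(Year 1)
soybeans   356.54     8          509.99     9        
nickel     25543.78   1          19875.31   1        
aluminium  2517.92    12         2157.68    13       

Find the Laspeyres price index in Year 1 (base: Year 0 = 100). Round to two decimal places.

85.05

Laspeyres price index uses base-period quantities as weights.
ΣP(Year 1)·Q(Year 0) = 509.99×8 + 19875.31×1 + 2157.68×12 = 4079.92 + 19875.31 + 25892.16 = 49847.39
ΣP(Year 0)·Q(Year 0) = 356.54×8 + 25543.78×1 + 2517.92×12 = 2852.32 + 25543.78 + 30215.04 = 58611.14
Index = 49847.39 / 58611.14 × 100 = 85.0476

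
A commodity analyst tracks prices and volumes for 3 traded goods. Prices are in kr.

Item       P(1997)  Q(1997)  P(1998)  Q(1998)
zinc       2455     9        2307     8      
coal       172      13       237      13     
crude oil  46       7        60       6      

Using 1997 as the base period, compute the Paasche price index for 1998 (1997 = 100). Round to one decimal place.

98.8

Paasche price index uses current-period quantities as weights.
ΣP(1998)·Q(1998) = 2307×8 + 237×13 + 60×6 = 18456 + 3081 + 360 = 21897
ΣP(1997)·Q(1998) = 2455×8 + 172×13 + 46×6 = 19640 + 2236 + 276 = 22152
Index = 21897 / 22152 × 100 = 98.8489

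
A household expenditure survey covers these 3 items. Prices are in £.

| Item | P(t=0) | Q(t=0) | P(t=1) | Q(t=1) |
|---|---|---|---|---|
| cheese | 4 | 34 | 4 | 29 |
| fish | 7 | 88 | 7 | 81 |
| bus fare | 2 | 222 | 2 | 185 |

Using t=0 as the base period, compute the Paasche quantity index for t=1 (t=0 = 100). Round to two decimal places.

88.04

Paasche quantity index uses current-period prices as weights.
ΣP(t=1)·Q(t=1) = 4×29 + 7×81 + 2×185 = 116 + 567 + 370 = 1053
ΣP(t=1)·Q(t=0) = 4×34 + 7×88 + 2×222 = 136 + 616 + 444 = 1196
Index = 1053 / 1196 × 100 = 88.0435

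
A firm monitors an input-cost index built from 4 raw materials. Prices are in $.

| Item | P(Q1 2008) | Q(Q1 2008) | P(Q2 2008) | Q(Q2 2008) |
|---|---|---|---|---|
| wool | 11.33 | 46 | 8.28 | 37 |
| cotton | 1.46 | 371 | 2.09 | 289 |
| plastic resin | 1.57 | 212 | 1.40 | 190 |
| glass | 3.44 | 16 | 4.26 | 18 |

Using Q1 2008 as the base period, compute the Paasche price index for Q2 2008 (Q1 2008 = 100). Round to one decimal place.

Paasche price index uses current-period quantities as weights.
ΣP(Q2 2008)·Q(Q2 2008) = 8.28×37 + 2.09×289 + 1.40×190 + 4.26×18 = 306.36 + 604.01 + 266 + 76.68 = 1253.05
ΣP(Q1 2008)·Q(Q2 2008) = 11.33×37 + 1.46×289 + 1.57×190 + 3.44×18 = 419.21 + 421.94 + 298.3 + 61.92 = 1201.37
Index = 1253.05 / 1201.37 × 100 = 104.3018

104.3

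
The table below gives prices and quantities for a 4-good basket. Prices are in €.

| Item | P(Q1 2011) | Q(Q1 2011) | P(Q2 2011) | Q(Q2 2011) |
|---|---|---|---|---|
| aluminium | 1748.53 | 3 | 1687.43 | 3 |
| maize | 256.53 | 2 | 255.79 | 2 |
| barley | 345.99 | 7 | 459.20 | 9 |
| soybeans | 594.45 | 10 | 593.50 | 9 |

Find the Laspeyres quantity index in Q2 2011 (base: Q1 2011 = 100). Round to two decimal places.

Laspeyres quantity index uses base-period prices as weights.
ΣP(Q1 2011)·Q(Q2 2011) = 1748.53×3 + 256.53×2 + 345.99×9 + 594.45×9 = 5245.59 + 513.06 + 3113.91 + 5350.05 = 14222.61
ΣP(Q1 2011)·Q(Q1 2011) = 1748.53×3 + 256.53×2 + 345.99×7 + 594.45×10 = 5245.59 + 513.06 + 2421.93 + 5944.5 = 14125.08
Index = 14222.61 / 14125.08 × 100 = 100.6905

100.69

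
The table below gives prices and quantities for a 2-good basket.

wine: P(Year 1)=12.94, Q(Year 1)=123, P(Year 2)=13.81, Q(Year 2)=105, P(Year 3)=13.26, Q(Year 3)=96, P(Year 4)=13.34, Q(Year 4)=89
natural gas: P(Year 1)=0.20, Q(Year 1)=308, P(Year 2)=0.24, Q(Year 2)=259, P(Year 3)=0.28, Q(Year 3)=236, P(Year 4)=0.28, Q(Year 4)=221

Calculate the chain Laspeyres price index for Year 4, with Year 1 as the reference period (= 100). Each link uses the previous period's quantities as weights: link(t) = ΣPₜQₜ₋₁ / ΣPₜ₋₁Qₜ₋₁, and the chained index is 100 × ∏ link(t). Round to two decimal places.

Link Year 1→Year 2:
ΣP(Year 2)Q(Year 1) = 13.81×123 + 0.24×308 = 1698.63 + 73.92 = 1772.55
ΣP(Year 1)Q(Year 1) = 12.94×123 + 0.20×308 = 1591.62 + 61.6 = 1653.22
link = 1772.55/1653.22 = 1.072180
Link Year 2→Year 3:
ΣP(Year 3)Q(Year 2) = 13.26×105 + 0.28×259 = 1392.3 + 72.52 = 1464.82
ΣP(Year 2)Q(Year 2) = 13.81×105 + 0.24×259 = 1450.05 + 62.16 = 1512.21
link = 1464.82/1512.21 = 0.968662
Link Year 3→Year 4:
ΣP(Year 4)Q(Year 3) = 13.34×96 + 0.28×236 = 1280.64 + 66.08 = 1346.72
ΣP(Year 3)Q(Year 3) = 13.26×96 + 0.28×236 = 1272.96 + 66.08 = 1339.04
link = 1346.72/1339.04 = 1.005735
Chained index = 100 × 1.072180 × 0.968662 × 1.005735 = 104.4537

104.45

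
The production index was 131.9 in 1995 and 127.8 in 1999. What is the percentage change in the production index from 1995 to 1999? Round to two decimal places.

Change = (127.8 − 131.9) / 131.9 × 100
       = -4.1 / 131.9 × 100 = -3.1084%

-3.11%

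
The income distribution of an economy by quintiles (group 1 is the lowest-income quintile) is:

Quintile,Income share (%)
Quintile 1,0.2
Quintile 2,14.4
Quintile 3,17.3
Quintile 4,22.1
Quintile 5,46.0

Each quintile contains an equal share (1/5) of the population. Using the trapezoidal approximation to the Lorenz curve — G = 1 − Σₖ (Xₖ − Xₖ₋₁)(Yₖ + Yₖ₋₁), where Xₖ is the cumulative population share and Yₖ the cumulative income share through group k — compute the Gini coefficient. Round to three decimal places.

0.397

Cumulative income shares Yₖ: 0.0020, 0.1460, 0.3190, 0.5400, 1.0000
Σ (Xₖ−Xₖ₋₁)(Yₖ+Yₖ₋₁) = (1/5)(0.0020+0.0000) + (1/5)(0.1460+0.0020) + (1/5)(0.3190+0.1460) + (1/5)(0.5400+0.3190) + (1/5)(1.0000+0.5400)
  = 0.0004 + 0.0296 + 0.0930 + 0.1718 + 0.3080 = 0.6028
G = 1 − 0.6028 = 0.3972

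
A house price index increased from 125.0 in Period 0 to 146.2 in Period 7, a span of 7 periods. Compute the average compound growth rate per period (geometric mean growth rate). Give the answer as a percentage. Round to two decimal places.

2.26%

Growth factor = (146.2/125.0)^(1/7) = (1.169600)^(1/7) = 1.022633
Growth rate = 1.022633 − 1 = 0.022633 = 2.2633%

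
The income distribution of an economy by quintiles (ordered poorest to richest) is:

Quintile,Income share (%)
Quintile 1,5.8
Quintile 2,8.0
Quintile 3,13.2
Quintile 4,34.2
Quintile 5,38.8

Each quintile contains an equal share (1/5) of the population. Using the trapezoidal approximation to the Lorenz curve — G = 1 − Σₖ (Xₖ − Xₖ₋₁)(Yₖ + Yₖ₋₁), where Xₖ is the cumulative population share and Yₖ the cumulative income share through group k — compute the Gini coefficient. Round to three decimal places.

Cumulative income shares Yₖ: 0.0580, 0.1380, 0.2700, 0.6120, 1.0000
Σ (Xₖ−Xₖ₋₁)(Yₖ+Yₖ₋₁) = (1/5)(0.0580+0.0000) + (1/5)(0.1380+0.0580) + (1/5)(0.2700+0.1380) + (1/5)(0.6120+0.2700) + (1/5)(1.0000+0.6120)
  = 0.0116 + 0.0392 + 0.0816 + 0.1764 + 0.3224 = 0.6312
G = 1 − 0.6312 = 0.3688

0.369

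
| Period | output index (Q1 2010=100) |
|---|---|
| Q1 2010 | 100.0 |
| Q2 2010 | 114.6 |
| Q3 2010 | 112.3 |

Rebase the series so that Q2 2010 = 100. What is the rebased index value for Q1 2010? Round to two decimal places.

87.26

Rebased(Q1 2010) = 100.0 / 114.6 × 100 = 87.2600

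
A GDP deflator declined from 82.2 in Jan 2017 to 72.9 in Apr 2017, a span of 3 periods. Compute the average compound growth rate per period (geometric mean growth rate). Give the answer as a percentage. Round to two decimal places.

-3.92%

Growth factor = (72.9/82.2)^(1/3) = (0.886861)^(1/3) = 0.960768
Growth rate = 0.960768 − 1 = -0.039232 = -3.9232%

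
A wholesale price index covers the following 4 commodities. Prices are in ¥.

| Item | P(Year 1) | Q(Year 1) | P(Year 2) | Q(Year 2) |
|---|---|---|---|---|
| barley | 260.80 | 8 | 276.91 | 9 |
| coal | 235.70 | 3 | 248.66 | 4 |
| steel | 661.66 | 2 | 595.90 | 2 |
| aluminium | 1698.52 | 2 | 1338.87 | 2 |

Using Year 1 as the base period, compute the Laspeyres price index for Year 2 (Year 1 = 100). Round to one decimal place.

Laspeyres price index uses base-period quantities as weights.
ΣP(Year 2)·Q(Year 1) = 276.91×8 + 248.66×3 + 595.90×2 + 1338.87×2 = 2215.28 + 745.98 + 1191.8 + 2677.74 = 6830.8
ΣP(Year 1)·Q(Year 1) = 260.80×8 + 235.70×3 + 661.66×2 + 1698.52×2 = 2086.4 + 707.1 + 1323.32 + 3397.04 = 7513.86
Index = 6830.8 / 7513.86 × 100 = 90.9093

90.9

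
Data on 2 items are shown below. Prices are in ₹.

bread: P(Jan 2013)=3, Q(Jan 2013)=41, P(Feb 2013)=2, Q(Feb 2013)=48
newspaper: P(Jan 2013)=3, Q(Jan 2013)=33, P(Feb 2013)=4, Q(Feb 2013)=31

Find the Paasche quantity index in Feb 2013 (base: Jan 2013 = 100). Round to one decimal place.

Paasche quantity index uses current-period prices as weights.
ΣP(Feb 2013)·Q(Feb 2013) = 2×48 + 4×31 = 96 + 124 = 220
ΣP(Feb 2013)·Q(Jan 2013) = 2×41 + 4×33 = 82 + 132 = 214
Index = 220 / 214 × 100 = 102.8037

102.8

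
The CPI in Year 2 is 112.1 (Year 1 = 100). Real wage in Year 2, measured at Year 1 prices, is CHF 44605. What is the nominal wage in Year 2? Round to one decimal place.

50002.2

Nominal = Real × (Index/100) = 44605 × (112.1/100)
        = 44605 × 1.121 = 50002.2050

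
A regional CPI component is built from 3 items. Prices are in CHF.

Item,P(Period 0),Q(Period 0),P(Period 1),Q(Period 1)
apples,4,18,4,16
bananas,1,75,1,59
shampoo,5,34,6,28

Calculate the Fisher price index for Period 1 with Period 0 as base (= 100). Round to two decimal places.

Laspeyres component (base-period weights):
ΣP(Period 1)Q(Period 0) = 4×18 + 1×75 + 6×34 = 72 + 75 + 204 = 351
ΣP(Period 0)Q(Period 0) = 4×18 + 1×75 + 5×34 = 72 + 75 + 170 = 317
L = 351 / 317 × 100 = 110.7256
Paasche component (current-period weights):
ΣP(Period 1)Q(Period 1) = 4×16 + 1×59 + 6×28 = 64 + 59 + 168 = 291
ΣP(Period 0)Q(Period 1) = 4×16 + 1×59 + 5×28 = 64 + 59 + 140 = 263
P = 291 / 263 × 100 = 110.6464
Fisher = √(L × P) = √(110.7256 × 110.6464) = 110.6860

110.69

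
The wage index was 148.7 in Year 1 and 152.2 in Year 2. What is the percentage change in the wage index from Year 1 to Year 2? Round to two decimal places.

Change = (152.2 − 148.7) / 148.7 × 100
       = 3.5 / 148.7 × 100 = 2.3537%

2.35%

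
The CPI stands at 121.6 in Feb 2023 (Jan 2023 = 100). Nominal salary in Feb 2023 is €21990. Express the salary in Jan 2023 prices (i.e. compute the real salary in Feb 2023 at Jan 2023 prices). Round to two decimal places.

18083.88

Real = Nominal ÷ (Index/100) = 21990 ÷ (121.6/100)
     = 21990 ÷ 1.216 = 18083.8816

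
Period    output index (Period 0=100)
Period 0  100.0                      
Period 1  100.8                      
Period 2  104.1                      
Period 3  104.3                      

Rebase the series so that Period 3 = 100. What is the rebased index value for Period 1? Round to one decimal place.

96.6

Rebased(Period 1) = 100.8 / 104.3 × 100 = 96.6443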